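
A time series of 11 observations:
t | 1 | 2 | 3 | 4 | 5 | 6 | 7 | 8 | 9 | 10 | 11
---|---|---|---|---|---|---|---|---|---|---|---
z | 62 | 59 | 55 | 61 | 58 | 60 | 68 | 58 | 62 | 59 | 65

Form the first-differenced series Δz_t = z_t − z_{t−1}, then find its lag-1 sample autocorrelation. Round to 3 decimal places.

-0.571

First differences Δz: -3, -4, 6, -3, 2, 8, -10, 4, -3, 6
Mean of differences = 0.3000
Numerator Σ(Δz_t−Δz̄)(Δz_{t+1}−Δz̄) = -170.0900
Denominator Σ(Δz_t−Δz̄)² = 298.1000
r_1(Δz) = -170.0900 / 298.1000 = -0.571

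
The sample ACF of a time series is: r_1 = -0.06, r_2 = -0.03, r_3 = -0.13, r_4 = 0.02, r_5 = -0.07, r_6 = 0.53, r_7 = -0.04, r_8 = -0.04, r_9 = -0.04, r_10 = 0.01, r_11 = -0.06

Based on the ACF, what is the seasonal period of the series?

6

The largest autocorrelation is r_6 = 0.53; the remaining lags stay at or below 0.02.
The dominant spike at lag 6 indicates a seasonal period of 6.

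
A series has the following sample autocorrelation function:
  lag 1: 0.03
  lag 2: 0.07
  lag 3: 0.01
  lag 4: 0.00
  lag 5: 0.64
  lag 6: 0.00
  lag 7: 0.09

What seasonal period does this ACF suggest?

The largest autocorrelation is r_5 = 0.64; the remaining lags stay at or below 0.09.
The dominant spike at lag 5 indicates a seasonal period of 5.

5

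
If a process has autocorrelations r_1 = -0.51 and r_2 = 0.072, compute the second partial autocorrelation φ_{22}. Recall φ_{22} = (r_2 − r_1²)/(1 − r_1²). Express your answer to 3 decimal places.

φ_{22} = (r_2 − r_1²) / (1 − r_1²)
r_1² = (-0.51)² = 0.2601
Numerator = 0.072 − 0.2601 = -0.1881; denominator = 1 − 0.2601 = 0.7399
φ_{22} = -0.1881 / 0.7399 = -0.254

-0.254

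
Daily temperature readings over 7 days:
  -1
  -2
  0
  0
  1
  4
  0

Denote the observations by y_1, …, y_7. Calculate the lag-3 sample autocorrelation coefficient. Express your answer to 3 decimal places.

-0.105

Mean ȳ = (-1 − 2 + 0 + 0 + 1 + 4 + 0)/7 = 0.2857
Deviations from mean: -1.2857, -2.2857, -0.2857, -0.2857, 0.7143, 3.7143, -0.2857
Σ(y_t−ȳ)(y_{t+3}−ȳ) = (0.3673) + (-1.6327) + (-1.0612) + (0.0816) = -2.2449
Denominator Σ(y_t−ȳ)² = 21.4286
r_3 = -2.2449 / 21.4286 = -0.105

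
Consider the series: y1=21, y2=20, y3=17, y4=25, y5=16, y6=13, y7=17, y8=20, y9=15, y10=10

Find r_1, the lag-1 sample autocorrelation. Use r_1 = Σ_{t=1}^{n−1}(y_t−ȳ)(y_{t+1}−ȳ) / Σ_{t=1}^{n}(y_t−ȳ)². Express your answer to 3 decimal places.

Mean ȳ = (21 + 20 + 17 + 25 + 16 + 13 + 17 + 20 + 15 + 10)/10 = 17.4000
Numerator Σ_{t=1}^{9}(y_t−ȳ)(y_{t+1}−ȳ) = 13.0400
Denominator Σ(y_t−ȳ)² = 166.4000
r_1 = 13.0400 / 166.4000 = 0.078

0.078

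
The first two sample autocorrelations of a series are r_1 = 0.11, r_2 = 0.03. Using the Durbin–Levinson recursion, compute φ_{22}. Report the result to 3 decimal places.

φ_{22} = (r_2 − r_1²) / (1 − r_1²)
r_1² = (0.11)² = 0.0121
Numerator = 0.03 − 0.0121 = 0.0179; denominator = 1 − 0.0121 = 0.9879
φ_{22} = 0.0179 / 0.9879 = 0.018

0.018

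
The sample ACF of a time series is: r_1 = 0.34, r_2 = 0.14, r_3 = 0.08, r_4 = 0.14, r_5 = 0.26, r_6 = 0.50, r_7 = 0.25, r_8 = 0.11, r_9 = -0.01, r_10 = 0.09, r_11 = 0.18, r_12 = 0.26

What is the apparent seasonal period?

6

The largest autocorrelation is r_6 = 0.50; the remaining lags stay at or below 0.34. The elevated value at lag 1 (0.34), dropping to 0.14 at lag 2, reflects decaying short-term dependence rather than seasonality.
The dominant spike at lag 6 indicates a seasonal period of 6.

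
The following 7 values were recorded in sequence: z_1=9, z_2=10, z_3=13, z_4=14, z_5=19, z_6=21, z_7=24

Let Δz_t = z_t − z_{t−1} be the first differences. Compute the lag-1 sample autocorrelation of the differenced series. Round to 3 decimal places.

-0.587

First differences Δz: 1, 3, 1, 5, 2, 3
Mean of differences = 2.5000
Numerator Σ(Δz_t−Δz̄)(Δz_{t+1}−Δz̄) = -6.7500
Denominator Σ(Δz_t−Δz̄)² = 11.5000
r_1(Δz) = -6.7500 / 11.5000 = -0.587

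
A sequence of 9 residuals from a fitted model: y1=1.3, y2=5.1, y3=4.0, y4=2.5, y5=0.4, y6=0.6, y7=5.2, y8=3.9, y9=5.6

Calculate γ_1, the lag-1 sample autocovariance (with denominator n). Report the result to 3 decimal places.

0.495

Mean ȳ = (1.3 + 5.1 + 4.0 + 2.5 + 0.4 + 0.6 + 5.2 + 3.9 + 5.6)/9 = 3.1778
Σ_{t=1}^{8}(y_t−ȳ)(y_{t+1}−ȳ) = 4.4540
γ_1 = 4.4540 / 9 = 0.495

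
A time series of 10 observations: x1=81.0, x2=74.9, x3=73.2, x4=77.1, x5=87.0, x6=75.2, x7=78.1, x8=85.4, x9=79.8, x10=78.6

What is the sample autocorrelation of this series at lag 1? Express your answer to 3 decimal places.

Mean x̄ = (81.0 + 74.9 + 73.2 + 77.1 + 87.0 + 75.2 + 78.1 + 85.4 + 79.8 + 78.6)/10 = 79.0300
Numerator Σ_{t=1}^{9}(x_t−x̄)(x_{t+1}−x̄) = -16.5019
Denominator Σ(x_t−x̄)² = 179.0610
r_1 = -16.5019 / 179.0610 = -0.092

-0.092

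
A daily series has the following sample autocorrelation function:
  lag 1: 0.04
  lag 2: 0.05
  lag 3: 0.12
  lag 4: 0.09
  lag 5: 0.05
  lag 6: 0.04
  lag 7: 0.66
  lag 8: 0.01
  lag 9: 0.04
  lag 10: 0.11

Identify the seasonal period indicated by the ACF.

The largest autocorrelation is r_7 = 0.66; the remaining lags stay at or below 0.12.
The dominant spike at lag 7 indicates a seasonal period of 7.

7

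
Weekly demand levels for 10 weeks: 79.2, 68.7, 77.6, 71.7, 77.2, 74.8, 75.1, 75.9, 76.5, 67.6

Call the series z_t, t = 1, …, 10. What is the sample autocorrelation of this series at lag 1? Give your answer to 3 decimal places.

Mean z̄ = (79.2 + 68.7 + 77.6 + 71.7 + 77.2 + 74.8 + 75.1 + 75.9 + 76.5 + 67.6)/10 = 74.4300
Numerator Σ_{t=1}^{9}(z_t−z̄)(z_{t+1}−z̄) = -70.5499
Denominator Σ(z_t−z̄)² = 134.4410
r_1 = -70.5499 / 134.4410 = -0.525

-0.525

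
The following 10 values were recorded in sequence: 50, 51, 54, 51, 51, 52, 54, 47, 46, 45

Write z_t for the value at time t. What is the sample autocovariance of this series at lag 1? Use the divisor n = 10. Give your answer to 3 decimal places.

3.839

Mean z̄ = (50 + 51 + 54 + 51 + 51 + 52 + 54 + 47 + 46 + 45)/10 = 50.1000
Σ_{t=1}^{9}(z_t−z̄)(z_{t+1}−z̄) = 38.3900
γ_1 = 38.3900 / 10 = 3.839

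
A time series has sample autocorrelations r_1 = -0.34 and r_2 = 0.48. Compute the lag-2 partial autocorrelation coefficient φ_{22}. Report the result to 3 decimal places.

0.412

φ_{22} = (r_2 − r_1²) / (1 − r_1²)
r_1² = (-0.34)² = 0.1156
Numerator = 0.48 − 0.1156 = 0.3644; denominator = 1 − 0.1156 = 0.8844
φ_{22} = 0.3644 / 0.8844 = 0.412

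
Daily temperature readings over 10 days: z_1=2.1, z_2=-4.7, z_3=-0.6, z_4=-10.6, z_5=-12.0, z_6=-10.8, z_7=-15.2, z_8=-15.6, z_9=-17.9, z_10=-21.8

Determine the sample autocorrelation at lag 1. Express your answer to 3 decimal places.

0.528

Mean z̄ = (2.1 − 4.7 − 0.6 − 10.6 − 12.0 − 10.8 − 15.2 − 15.6 − 17.9 − 21.8)/10 = -10.7100
Numerator Σ_{t=1}^{9}(z_t−z̄)(z_{t+1}−z̄) = 276.0919
Denominator Σ(z_t−z̄)² = 522.8690
r_1 = 276.0919 / 522.8690 = 0.528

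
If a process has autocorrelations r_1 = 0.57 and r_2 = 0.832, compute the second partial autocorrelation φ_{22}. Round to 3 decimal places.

0.751

φ_{22} = (r_2 − r_1²) / (1 − r_1²)
r_1² = (0.57)² = 0.3249
Numerator = 0.832 − 0.3249 = 0.5071; denominator = 1 − 0.3249 = 0.6751
φ_{22} = 0.5071 / 0.6751 = 0.751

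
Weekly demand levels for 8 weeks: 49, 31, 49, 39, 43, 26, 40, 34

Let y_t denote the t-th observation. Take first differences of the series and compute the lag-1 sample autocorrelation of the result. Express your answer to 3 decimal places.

-0.734

First differences Δy: -18, 18, -10, 4, -17, 14, -6
Mean of differences = -2.1429
Numerator Σ(Δy_t−Δȳ)(Δy_{t+1}−Δȳ) = -919.3061
Denominator Σ(Δy_t−Δȳ)² = 1252.8571
r_1(Δy) = -919.3061 / 1252.8571 = -0.734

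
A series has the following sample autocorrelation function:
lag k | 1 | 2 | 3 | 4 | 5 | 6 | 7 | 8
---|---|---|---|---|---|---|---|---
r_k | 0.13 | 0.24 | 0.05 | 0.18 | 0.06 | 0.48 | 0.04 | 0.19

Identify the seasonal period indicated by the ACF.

The largest autocorrelation is r_6 = 0.48; the remaining lags stay at or below 0.24.
The dominant spike at lag 6 indicates a seasonal period of 6.

6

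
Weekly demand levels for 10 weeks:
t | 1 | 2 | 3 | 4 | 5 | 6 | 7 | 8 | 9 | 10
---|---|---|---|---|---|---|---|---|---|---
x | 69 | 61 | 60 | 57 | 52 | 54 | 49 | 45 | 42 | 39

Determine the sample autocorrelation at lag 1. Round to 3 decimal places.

Mean x̄ = (69 + 61 + 60 + 57 + 52 + 54 + 49 + 45 + 42 + 39)/10 = 52.8000
Numerator Σ_{t=1}^{9}(x_t−x̄)(x_{t+1}−x̄) = 476.1600
Denominator Σ(x_t−x̄)² = 783.6000
r_1 = 476.1600 / 783.6000 = 0.608

0.608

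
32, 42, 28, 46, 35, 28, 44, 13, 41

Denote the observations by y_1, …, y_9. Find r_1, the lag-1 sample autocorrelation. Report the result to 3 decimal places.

-0.625

Mean ȳ = (32 + 42 + 28 + 46 + 35 + 28 + 44 + 13 + 41)/9 = 34.3333
Numerator Σ_{t=1}^{8}(y_t−ȳ)(y_{t+1}−ȳ) = -546.4444
Denominator Σ(y_t−ȳ)² = 874.0000
r_1 = -546.4444 / 874.0000 = -0.625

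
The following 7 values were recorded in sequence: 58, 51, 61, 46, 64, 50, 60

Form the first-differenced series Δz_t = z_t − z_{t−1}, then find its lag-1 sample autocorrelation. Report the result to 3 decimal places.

First differences Δz: -7, 10, -15, 18, -14, 10
Mean of differences = 0.3333
Numerator Σ(Δz_t−Δz̄)(Δz_{t+1}−Δz̄) = -881.7778
Denominator Σ(Δz_t−Δz̄)² = 993.3333
r_1(Δz) = -881.7778 / 993.3333 = -0.888

-0.888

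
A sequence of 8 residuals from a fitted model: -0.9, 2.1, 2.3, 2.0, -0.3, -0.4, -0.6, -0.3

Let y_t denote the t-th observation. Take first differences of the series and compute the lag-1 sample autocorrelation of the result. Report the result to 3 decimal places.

First differences Δy: 3.0, 0.2, -0.3, -2.3, -0.1, -0.2, 0.3
Mean of differences = 0.0857
Numerator Σ(Δy_t−Δȳ)(Δy_{t+1}−Δȳ) = 1.6441
Denominator Σ(Δy_t−Δȳ)² = 14.5086
r_1(Δy) = 1.6441 / 14.5086 = 0.113

0.113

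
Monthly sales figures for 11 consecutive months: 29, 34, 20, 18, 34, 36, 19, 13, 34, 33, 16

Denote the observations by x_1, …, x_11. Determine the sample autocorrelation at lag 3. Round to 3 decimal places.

0.121

Mean x̄ = (29 + 34 + 20 + 18 + 34 + 36 + 19 + 13 + 34 + 33 + 16)/11 = 26.0000
Numerator Σ_{t=1}^{8}(x_t−x̄)(x_{t+3}−x̄) = 93.0000
Denominator Σ(x_t−x̄)² = 768.0000
r_3 = 93.0000 / 768.0000 = 0.121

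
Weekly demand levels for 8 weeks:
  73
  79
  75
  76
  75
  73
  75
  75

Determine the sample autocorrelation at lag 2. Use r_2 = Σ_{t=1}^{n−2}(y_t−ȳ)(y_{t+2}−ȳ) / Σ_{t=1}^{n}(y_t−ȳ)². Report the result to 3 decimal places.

0.084

Mean ȳ = (73 + 79 + 75 + 76 + 75 + 73 + 75 + 75)/8 = 75.1250
Deviations from mean: -2.1250, 3.8750, -0.1250, 0.8750, -0.1250, -2.1250, -0.1250, -0.1250
Numerator Σ_{t=1}^{6}(y_t−ȳ)(y_{t+2}−ȳ) = 2.0938
Denominator Σ(y_t−ȳ)² = 24.8750
r_2 = 2.0938 / 24.8750 = 0.084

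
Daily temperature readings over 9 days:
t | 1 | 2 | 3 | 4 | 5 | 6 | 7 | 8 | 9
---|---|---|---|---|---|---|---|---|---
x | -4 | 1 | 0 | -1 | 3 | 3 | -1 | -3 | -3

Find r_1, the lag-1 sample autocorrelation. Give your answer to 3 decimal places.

Mean x̄ = (-4 + 1 + 0 − 1 + 3 + 3 − 1 − 3 − 3)/9 = -0.5556
Numerator Σ_{t=1}^{8}(x_t−x̄)(x_{t+1}−x̄) = 11.8025
Denominator Σ(x_t−x̄)² = 52.2222
r_1 = 11.8025 / 52.2222 = 0.226

0.226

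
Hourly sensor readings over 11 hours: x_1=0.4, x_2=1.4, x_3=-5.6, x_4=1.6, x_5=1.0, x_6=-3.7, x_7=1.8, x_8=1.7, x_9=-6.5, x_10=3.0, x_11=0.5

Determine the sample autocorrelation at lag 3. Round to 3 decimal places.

Mean x̄ = (0.4 + 1.4 − 5.6 + 1.6 + 1.0 − 3.7 + 1.8 + 1.7 − 6.5 + 3.0 + 0.5)/11 = -0.4000
Numerator Σ_{t=1}^{8}(x_t−x̄)(x_{t+3}−x̄) = 58.1200
Denominator Σ(x_t−x̄)² = 106.6000
r_3 = 58.1200 / 106.6000 = 0.545

0.545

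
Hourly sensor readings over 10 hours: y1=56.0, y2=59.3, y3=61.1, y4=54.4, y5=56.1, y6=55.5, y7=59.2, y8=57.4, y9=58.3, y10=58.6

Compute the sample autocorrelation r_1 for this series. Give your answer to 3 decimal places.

-0.081

Mean ȳ = (56.0 + 59.3 + 61.1 + 54.4 + 56.1 + 55.5 + 59.2 + 57.4 + 58.3 + 58.6)/10 = 57.5900
Numerator Σ_{t=1}^{9}(y_t−ȳ)(y_{t+1}−ȳ) = -3.1351
Denominator Σ(y_t−ȳ)² = 38.6890
r_1 = -3.1351 / 38.6890 = -0.081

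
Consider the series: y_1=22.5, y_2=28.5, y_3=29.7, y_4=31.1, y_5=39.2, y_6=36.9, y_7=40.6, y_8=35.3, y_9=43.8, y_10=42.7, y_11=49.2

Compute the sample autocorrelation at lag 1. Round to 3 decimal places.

Mean ȳ = (22.5 + 28.5 + 29.7 + 31.1 + 39.2 + 36.9 + 40.6 + 35.3 + 43.8 + 42.7 + 49.2)/11 = 36.3182
Numerator Σ_{t=1}^{10}(y_t−ȳ)(y_{t+1}−ȳ) = 301.4197
Denominator Σ(y_t−ȳ)² = 613.7564
r_1 = 301.4197 / 613.7564 = 0.491

0.491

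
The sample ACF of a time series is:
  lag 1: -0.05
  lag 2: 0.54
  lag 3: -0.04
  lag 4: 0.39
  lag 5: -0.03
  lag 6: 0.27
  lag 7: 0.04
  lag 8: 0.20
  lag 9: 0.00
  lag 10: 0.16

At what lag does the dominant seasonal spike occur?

2

The largest autocorrelation is r_2 = 0.54, with weaker echoes at lags 4 (0.39), 6 (0.27), 8 (0.20) and 10 (0.16); the remaining lags stay at or below 0.04.
The dominant spike at lag 2 indicates a seasonal period of 2.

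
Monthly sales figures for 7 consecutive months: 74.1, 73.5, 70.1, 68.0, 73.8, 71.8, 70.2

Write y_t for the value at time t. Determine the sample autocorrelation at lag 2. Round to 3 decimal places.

-0.551

Mean ȳ = (74.1 + 73.5 + 70.1 + 68.0 + 73.8 + 71.8 + 70.2)/7 = 71.6429
Deviations from mean: 2.4571, 1.8571, -1.5429, -3.6429, 2.1571, 0.1571, -1.4429
Numerator Σ_{t=1}^{5}(y_t−ȳ)(y_{t+2}−ȳ) = -17.5694
Denominator Σ(y_t−ȳ)² = 31.8971
r_2 = -17.5694 / 31.8971 = -0.551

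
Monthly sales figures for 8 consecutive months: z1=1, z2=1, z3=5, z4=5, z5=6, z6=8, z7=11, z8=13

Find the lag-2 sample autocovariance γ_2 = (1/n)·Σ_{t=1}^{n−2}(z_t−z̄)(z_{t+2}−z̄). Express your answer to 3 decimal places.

Mean z̄ = (1 + 1 + 5 + 5 + 6 + 8 + 11 + 13)/8 = 6.2500
Deviations: -5.2500, -5.2500, -1.2500, -1.2500, -0.2500, 1.7500, 4.7500, 6.7500
Σ_{t=1}^{6}(z_t−z̄)(z_{t+2}−z̄) = 21.8750
γ_2 = 21.8750 / 8 = 2.734

2.734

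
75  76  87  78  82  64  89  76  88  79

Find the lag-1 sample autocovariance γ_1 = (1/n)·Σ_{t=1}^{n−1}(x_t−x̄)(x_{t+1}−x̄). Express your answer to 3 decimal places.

-27.836

Mean x̄ = (75 + 76 + 87 + 78 + 82 + 64 + 89 + 76 + 88 + 79)/10 = 79.4000
Σ_{t=1}^{9}(x_t−x̄)(x_{t+1}−x̄) = -278.3600
γ_1 = -278.3600 / 10 = -27.836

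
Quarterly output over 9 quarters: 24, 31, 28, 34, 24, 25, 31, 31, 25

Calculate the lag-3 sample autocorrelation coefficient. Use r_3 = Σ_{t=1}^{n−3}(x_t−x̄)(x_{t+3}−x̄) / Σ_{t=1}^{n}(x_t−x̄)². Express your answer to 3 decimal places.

Mean x̄ = (24 + 31 + 28 + 34 + 24 + 25 + 31 + 31 + 25)/9 = 28.1111
Numerator Σ_{t=1}^{6}(x_t−x̄)(x_{t+3}−x̄) = -20.9259
Denominator Σ(x_t−x̄)² = 112.8889
r_3 = -20.9259 / 112.8889 = -0.185

-0.185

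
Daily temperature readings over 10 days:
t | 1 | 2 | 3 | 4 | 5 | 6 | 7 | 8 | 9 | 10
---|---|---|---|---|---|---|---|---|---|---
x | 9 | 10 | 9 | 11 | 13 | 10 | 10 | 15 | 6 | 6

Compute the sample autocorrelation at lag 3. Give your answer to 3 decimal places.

0.209

Mean x̄ = (9 + 10 + 9 + 11 + 13 + 10 + 10 + 15 + 6 + 6)/10 = 9.9000
Numerator Σ_{t=1}^{7}(x_t−x̄)(x_{t+3}−x̄) = 14.3700
Denominator Σ(x_t−x̄)² = 68.9000
r_3 = 14.3700 / 68.9000 = 0.209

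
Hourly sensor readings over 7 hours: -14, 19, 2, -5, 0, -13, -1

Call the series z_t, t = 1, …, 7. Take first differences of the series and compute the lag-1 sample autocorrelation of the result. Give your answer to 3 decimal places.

-0.365

First differences Δz: 33, -17, -7, 5, -13, 12
Mean of differences = 2.1667
Numerator Σ(Δz_t−Δz̄)(Δz_{t+1}−Δz̄) = -633.3611
Denominator Σ(Δz_t−Δz̄)² = 1736.8333
r_1(Δz) = -633.3611 / 1736.8333 = -0.365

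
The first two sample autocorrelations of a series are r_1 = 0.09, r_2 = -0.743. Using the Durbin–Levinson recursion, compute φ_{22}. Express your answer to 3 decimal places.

-0.757

φ_{22} = (r_2 − r_1²) / (1 − r_1²)
r_1² = (0.09)² = 0.0081
Numerator = -0.743 − 0.0081 = -0.7511; denominator = 1 − 0.0081 = 0.9919
φ_{22} = -0.7511 / 0.9919 = -0.757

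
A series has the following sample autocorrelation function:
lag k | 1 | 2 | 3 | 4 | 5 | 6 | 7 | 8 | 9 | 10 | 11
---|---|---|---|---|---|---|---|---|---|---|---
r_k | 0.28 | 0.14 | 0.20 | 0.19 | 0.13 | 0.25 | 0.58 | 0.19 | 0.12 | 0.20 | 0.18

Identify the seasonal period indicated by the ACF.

7

The largest autocorrelation is r_7 = 0.58; the remaining lags stay at or below 0.28. The elevated value at lag 1 (0.28), dropping to 0.14 at lag 2, reflects decaying short-term dependence rather than seasonality.
The dominant spike at lag 7 indicates a seasonal period of 7.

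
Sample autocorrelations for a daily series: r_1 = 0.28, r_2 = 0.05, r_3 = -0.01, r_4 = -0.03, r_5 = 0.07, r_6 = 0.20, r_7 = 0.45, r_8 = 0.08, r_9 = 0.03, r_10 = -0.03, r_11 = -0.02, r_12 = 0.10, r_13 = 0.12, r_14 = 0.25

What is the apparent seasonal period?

The largest autocorrelation is r_7 = 0.45; the remaining lags stay at or below 0.28. The elevated value at lag 1 (0.28), dropping to 0.05 at lag 2, reflects decaying short-term dependence rather than seasonality.
The dominant spike at lag 7 indicates a seasonal period of 7.

7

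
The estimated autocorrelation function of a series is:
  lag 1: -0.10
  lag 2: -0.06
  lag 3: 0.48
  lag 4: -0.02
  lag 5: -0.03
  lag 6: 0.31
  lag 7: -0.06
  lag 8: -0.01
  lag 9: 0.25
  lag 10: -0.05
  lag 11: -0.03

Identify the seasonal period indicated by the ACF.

3

The largest autocorrelation is r_3 = 0.48, with weaker echoes at lags 6 (0.31) and 9 (0.25); the remaining lags stay at or below -0.01.
The dominant spike at lag 3 indicates a seasonal period of 3.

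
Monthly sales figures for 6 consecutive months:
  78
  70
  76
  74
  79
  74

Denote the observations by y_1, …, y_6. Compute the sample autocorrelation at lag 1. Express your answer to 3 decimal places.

Mean ȳ = (78 + 70 + 76 + 74 + 79 + 74)/6 = 75.1667
Σ(y_t−ȳ)(y_{t+1}−ȳ) = (-14.6389) + (-4.3056) + (-0.9722) + (-4.4722) + (-4.4722) = -28.8611
Denominator Σ(y_t−ȳ)² = 52.8333
r_1 = -28.8611 / 52.8333 = -0.546

-0.546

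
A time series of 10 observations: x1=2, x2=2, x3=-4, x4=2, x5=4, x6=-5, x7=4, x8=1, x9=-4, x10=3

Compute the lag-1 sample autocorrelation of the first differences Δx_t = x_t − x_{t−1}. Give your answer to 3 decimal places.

-0.528

First differences Δx: 0, -6, 6, 2, -9, 9, -3, -5, 7
Mean of differences = 0.1111
Numerator Σ(Δx_t−Δx̄)(Δx_{t+1}−Δx̄) = -169.3457
Denominator Σ(Δx_t−Δx̄)² = 320.8889
r_1(Δx) = -169.3457 / 320.8889 = -0.528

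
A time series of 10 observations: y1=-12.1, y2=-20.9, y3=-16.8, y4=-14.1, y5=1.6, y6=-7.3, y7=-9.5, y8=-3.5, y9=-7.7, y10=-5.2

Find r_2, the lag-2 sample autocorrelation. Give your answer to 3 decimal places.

Mean ȳ = (-12.1 − 20.9 − 16.8 − 14.1 + 1.6 − 7.3 − 9.5 − 3.5 − 7.7 − 5.2)/10 = -9.5500
Numerator Σ_{t=1}^{8}(y_t−ȳ)(y_{t+2}−ȳ) = 19.6350
Denominator Σ(y_t−ȳ)² = 396.9250
r_2 = 19.6350 / 396.9250 = 0.049

0.049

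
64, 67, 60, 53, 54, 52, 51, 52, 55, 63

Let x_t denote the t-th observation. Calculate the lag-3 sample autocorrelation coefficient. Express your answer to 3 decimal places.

-0.189

Mean x̄ = (64 + 67 + 60 + 53 + 54 + 52 + 51 + 52 + 55 + 63)/10 = 57.1000
Numerator Σ_{t=1}^{7}(x_t−x̄)(x_{t+3}−x̄) = -58.2300
Denominator Σ(x_t−x̄)² = 308.9000
r_3 = -58.2300 / 308.9000 = -0.189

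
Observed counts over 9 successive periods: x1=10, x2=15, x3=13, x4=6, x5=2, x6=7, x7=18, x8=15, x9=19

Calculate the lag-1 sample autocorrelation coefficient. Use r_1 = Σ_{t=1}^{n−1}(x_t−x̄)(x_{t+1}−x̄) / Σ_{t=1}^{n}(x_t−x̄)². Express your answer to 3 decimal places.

0.400

Mean x̄ = (10 + 15 + 13 + 6 + 2 + 7 + 18 + 15 + 19)/9 = 11.6667
Numerator Σ_{t=1}^{8}(x_t−x̄)(x_{t+1}−x̄) = 107.2222
Denominator Σ(x_t−x̄)² = 268.0000
r_1 = 107.2222 / 268.0000 = 0.400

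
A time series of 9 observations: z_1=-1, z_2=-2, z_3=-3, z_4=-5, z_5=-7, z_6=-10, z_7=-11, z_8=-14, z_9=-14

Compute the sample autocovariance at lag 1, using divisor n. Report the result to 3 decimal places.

16.163

Mean z̄ = (-1 − 2 − 3 − 5 − 7 − 10 − 11 − 14 − 14)/9 = -7.4444
Σ_{t=1}^{8}(z_t−z̄)(z_{t+1}−z̄) = 145.4691
γ_1 = 145.4691 / 9 = 16.163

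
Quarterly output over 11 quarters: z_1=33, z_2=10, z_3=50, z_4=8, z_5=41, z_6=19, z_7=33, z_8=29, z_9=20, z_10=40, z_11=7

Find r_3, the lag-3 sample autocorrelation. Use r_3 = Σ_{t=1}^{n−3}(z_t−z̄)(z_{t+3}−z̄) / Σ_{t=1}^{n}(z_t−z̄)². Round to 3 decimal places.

-0.250

Mean z̄ = (33 + 10 + 50 + 8 + 41 + 19 + 33 + 29 + 20 + 40 + 7)/11 = 26.3636
Numerator Σ_{t=1}^{8}(z_t−z̄)(z_{t+3}−z̄) = -532.3967
Denominator Σ(z_t−z̄)² = 2128.5455
r_3 = -532.3967 / 2128.5455 = -0.250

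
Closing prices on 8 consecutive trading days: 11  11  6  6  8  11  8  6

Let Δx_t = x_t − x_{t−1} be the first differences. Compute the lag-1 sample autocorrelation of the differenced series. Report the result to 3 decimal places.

0.007

First differences Δx: 0, -5, 0, 2, 3, -3, -2
Mean of differences = -0.7143
Numerator Σ(Δx_t−Δx̄)(Δx_{t+1}−Δx̄) = 0.3469
Denominator Σ(Δx_t−Δx̄)² = 47.4286
r_1(Δx) = 0.3469 / 47.4286 = 0.007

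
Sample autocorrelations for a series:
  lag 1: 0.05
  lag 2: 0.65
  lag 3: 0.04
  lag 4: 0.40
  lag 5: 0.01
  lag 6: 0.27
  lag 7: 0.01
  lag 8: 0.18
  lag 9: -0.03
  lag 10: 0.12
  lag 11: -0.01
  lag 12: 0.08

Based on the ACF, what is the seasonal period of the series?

2

The largest autocorrelation is r_2 = 0.65, with weaker echoes at lags 4 (0.40), 6 (0.27) and 8 (0.18); the remaining lags stay at or below 0.12.
The dominant spike at lag 2 indicates a seasonal period of 2.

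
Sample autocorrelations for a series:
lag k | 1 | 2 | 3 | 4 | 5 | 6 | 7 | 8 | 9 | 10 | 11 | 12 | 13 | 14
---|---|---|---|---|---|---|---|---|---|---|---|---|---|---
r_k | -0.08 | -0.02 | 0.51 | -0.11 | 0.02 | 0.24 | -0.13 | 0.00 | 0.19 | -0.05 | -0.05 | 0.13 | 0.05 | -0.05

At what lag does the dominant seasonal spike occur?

3

The largest autocorrelation is r_3 = 0.51, with weaker echoes at lags 6 (0.24) and 9 (0.19); the remaining lags stay at or below 0.13.
The dominant spike at lag 3 indicates a seasonal period of 3.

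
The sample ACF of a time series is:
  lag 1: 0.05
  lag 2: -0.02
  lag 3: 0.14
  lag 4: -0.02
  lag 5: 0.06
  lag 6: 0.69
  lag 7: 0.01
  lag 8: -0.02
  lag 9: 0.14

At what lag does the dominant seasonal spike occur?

The largest autocorrelation is r_6 = 0.69; the remaining lags stay at or below 0.14.
The dominant spike at lag 6 indicates a seasonal period of 6.

6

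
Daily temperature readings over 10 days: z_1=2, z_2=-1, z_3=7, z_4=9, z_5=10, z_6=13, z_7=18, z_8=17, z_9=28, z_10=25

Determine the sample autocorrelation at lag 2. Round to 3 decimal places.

Mean z̄ = (2 − 1 + 7 + 9 + 10 + 13 + 18 + 17 + 28 + 25)/10 = 12.8000
Numerator Σ_{t=1}^{8}(z_t−z̄)(z_{t+2}−z̄) = 247.1200
Denominator Σ(z_t−z̄)² = 787.6000
r_2 = 247.1200 / 787.6000 = 0.314

0.314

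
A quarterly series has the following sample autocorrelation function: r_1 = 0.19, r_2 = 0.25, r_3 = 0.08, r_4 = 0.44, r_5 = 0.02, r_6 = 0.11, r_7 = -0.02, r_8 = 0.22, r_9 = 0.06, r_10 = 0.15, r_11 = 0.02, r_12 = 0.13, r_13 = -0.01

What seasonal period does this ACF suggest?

4

The largest autocorrelation is r_4 = 0.44; the remaining lags stay at or below 0.25.
The dominant spike at lag 4 indicates a seasonal period of 4.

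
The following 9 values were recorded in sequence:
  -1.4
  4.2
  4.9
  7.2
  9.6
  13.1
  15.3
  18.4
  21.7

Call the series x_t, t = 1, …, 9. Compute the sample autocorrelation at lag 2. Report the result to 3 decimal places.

0.347

Mean x̄ = (-1.4 + 4.2 + 4.9 + 7.2 + 9.6 + 13.1 + 15.3 + 18.4 + 21.7)/9 = 10.3333
Σ(x_t−x̄)(x_{t+2}−x̄) = (63.7511) + (19.2178) + (3.9844) + (-8.6689) + (-3.6422) + (22.3178) + (56.4544) = 153.4144
Denominator Σ(x_t−x̄)² = 441.7600
r_2 = 153.4144 / 441.7600 = 0.347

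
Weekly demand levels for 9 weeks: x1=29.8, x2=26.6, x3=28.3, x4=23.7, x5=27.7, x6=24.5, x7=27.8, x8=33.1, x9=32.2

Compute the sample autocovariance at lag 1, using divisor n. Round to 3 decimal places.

2.221

Mean x̄ = (29.8 + 26.6 + 28.3 + 23.7 + 27.7 + 24.5 + 27.8 + 33.1 + 32.2)/9 = 28.1889
Σ_{t=1}^{8}(x_t−x̄)(x_{t+1}−x̄) = 19.9865
γ_1 = 19.9865 / 9 = 2.221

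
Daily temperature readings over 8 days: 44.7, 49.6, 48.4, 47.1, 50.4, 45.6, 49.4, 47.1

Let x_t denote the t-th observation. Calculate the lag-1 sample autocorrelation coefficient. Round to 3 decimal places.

-0.602

Mean x̄ = (44.7 + 49.6 + 48.4 + 47.1 + 50.4 + 45.6 + 49.4 + 47.1)/8 = 47.7875
Deviations from mean: -3.0875, 1.8125, 0.6125, -0.6875, 2.6125, -2.1875, 1.6125, -0.6875
Σ(x_t−x̄)(x_{t+1}−x̄) = (-5.5961) + (1.1102) + (-0.4211) + (-1.7961) + (-5.7148) + (-3.5273) + (-1.1086) = -17.0539
Denominator Σ(x_t−x̄)² = 28.3488
r_1 = -17.0539 / 28.3488 = -0.602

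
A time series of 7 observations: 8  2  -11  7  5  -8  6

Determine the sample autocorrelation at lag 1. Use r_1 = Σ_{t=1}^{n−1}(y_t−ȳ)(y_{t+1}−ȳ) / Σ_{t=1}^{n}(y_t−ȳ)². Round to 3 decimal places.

Mean ȳ = (8 + 2 − 11 + 7 + 5 − 8 + 6)/7 = 1.2857
Deviations from mean: 6.7143, 0.7143, -12.2857, 5.7143, 3.7143, -9.2857, 4.7143
Σ(y_t−ȳ)(y_{t+1}−ȳ) = (4.7959) + (-8.7755) + (-70.2041) + (21.2245) + (-34.4898) + (-43.7755) = -131.2245
Denominator Σ(y_t−ȳ)² = 351.4286
r_1 = -131.2245 / 351.4286 = -0.373

-0.373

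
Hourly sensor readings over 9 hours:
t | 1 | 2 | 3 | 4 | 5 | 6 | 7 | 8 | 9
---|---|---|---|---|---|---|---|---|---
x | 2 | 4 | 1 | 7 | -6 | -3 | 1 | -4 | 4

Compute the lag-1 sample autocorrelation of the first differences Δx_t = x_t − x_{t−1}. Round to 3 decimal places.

First differences Δx: 2, -3, 6, -13, 3, 4, -5, 8
Mean of differences = 0.2500
Numerator Σ(Δx_t−Δx̄)(Δx_{t+1}−Δx̄) = -187.0625
Denominator Σ(Δx_t−Δx̄)² = 331.5000
r_1(Δx) = -187.0625 / 331.5000 = -0.564

-0.564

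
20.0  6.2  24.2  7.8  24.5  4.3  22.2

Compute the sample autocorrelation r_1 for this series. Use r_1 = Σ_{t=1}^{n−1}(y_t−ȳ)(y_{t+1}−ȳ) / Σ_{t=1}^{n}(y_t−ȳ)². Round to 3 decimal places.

-0.880

Mean ȳ = (20.0 + 6.2 + 24.2 + 7.8 + 24.5 + 4.3 + 22.2)/7 = 15.6000
Deviations from mean: 4.4000, -9.4000, 8.6000, -7.8000, 8.9000, -11.3000, 6.6000
Numerator Σ_{t=1}^{6}(y_t−ȳ)(y_{t+1}−ȳ) = -433.8500
Denominator Σ(y_t−ȳ)² = 492.9800
r_1 = -433.8500 / 492.9800 = -0.880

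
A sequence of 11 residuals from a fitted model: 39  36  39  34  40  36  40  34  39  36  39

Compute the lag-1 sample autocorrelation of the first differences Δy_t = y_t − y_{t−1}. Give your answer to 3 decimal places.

First differences Δy: -3, 3, -5, 6, -4, 4, -6, 5, -3, 3
Mean of differences = 0.0000
Numerator Σ(Δy_t−Δȳ)(Δy_{t+1}−Δȳ) = -172.0000
Denominator Σ(Δy_t−Δȳ)² = 190.0000
r_1(Δy) = -172.0000 / 190.0000 = -0.905

-0.905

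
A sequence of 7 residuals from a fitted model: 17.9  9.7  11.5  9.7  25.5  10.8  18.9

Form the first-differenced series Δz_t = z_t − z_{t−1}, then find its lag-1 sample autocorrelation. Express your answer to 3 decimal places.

First differences Δz: -8.2, 1.8, -1.8, 15.8, -14.7, 8.1
Mean of differences = 0.1667
Numerator Σ(Δz_t−Δz̄)(Δz_{t+1}−Δz̄) = -397.9811
Denominator Σ(Δz_t−Δz̄)² = 604.8933
r_1(Δz) = -397.9811 / 604.8933 = -0.658

-0.658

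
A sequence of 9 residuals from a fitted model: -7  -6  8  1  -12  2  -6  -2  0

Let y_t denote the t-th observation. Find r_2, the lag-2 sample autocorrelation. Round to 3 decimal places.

Mean ȳ = (-7 − 6 + 8 + 1 − 12 + 2 − 6 − 2 + 0)/9 = -2.4444
Σ(y_t−ȳ)(y_{t+2}−ȳ) = (-47.5802) + (-12.2469) + (-99.8025) + (15.3086) + (33.9753) + (1.9753) + (-8.6914) = -117.0617
Denominator Σ(y_t−ȳ)² = 284.2222
r_2 = -117.0617 / 284.2222 = -0.412

-0.412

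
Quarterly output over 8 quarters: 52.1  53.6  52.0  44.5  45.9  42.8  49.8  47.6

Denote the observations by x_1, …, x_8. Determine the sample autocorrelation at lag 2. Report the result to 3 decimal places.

Mean x̄ = (52.1 + 53.6 + 52.0 + 44.5 + 45.9 + 42.8 + 49.8 + 47.6)/8 = 48.5375
Σ(x_t−x̄)(x_{t+2}−x̄) = (12.3352) + (-20.4398) + (-9.1323) + (23.1652) + (-3.3298) + (5.3789) = 7.9772
Denominator Σ(x_t−x̄)² = 108.9588
r_2 = 7.9772 / 108.9588 = 0.073

0.073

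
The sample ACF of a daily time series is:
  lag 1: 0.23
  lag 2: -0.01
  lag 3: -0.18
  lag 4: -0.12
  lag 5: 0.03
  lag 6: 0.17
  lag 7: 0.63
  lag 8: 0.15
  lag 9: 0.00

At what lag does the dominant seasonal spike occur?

The largest autocorrelation is r_7 = 0.63; the remaining lags stay at or below 0.23.
The dominant spike at lag 7 indicates a seasonal period of 7.

7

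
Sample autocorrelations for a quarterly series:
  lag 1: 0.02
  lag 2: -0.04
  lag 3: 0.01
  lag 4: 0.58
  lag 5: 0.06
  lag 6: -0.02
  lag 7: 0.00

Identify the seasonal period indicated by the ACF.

The largest autocorrelation is r_4 = 0.58; the remaining lags stay at or below 0.06.
The dominant spike at lag 4 indicates a seasonal period of 4.

4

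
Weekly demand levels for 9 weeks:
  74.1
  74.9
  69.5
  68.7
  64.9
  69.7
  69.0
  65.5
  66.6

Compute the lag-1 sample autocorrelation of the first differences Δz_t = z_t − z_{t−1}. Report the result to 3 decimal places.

-0.396

First differences Δz: 0.8, -5.4, -0.8, -3.8, 4.8, -0.7, -3.5, 1.1
Mean of differences = -0.9375
Numerator Σ(Δz_t−Δz̄)(Δz_{t+1}−Δz̄) = -29.6514
Denominator Σ(Δz_t−Δz̄)² = 74.8388
r_1(Δz) = -29.6514 / 74.8388 = -0.396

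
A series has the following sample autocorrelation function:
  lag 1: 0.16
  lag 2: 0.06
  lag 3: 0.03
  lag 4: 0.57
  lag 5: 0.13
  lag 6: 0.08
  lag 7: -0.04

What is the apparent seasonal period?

The largest autocorrelation is r_4 = 0.57; the remaining lags stay at or below 0.16.
The dominant spike at lag 4 indicates a seasonal period of 4.

4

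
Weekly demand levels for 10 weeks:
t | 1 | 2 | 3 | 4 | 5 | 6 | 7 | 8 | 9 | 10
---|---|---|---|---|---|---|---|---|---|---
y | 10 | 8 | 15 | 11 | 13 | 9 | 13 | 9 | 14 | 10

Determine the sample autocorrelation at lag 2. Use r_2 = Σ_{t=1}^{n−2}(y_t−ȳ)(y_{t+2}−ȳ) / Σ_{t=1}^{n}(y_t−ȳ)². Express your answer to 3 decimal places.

Mean ȳ = (10 + 8 + 15 + 11 + 13 + 9 + 13 + 9 + 14 + 10)/10 = 11.2000
Numerator Σ_{t=1}^{8}(y_t−ȳ)(y_{t+2}−ȳ) = 19.1200
Denominator Σ(y_t−ȳ)² = 51.6000
r_2 = 19.1200 / 51.6000 = 0.371

0.371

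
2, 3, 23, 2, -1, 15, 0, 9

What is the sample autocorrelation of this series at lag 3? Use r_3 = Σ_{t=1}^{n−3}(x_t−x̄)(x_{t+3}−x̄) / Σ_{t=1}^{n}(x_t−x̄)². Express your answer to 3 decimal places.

Mean x̄ = (2 + 3 + 23 + 2 − 1 + 15 + 0 + 9)/8 = 6.6250
Deviations from mean: -4.6250, -3.6250, 16.3750, -4.6250, -7.6250, 8.3750, -6.6250, 2.3750
Σ(x_t−x̄)(x_{t+3}−x̄) = (21.3906) + (27.6406) + (137.1406) + (30.6406) + (-18.1094) = 198.7031
Denominator Σ(x_t−x̄)² = 501.8750
r_3 = 198.7031 / 501.8750 = 0.396

0.396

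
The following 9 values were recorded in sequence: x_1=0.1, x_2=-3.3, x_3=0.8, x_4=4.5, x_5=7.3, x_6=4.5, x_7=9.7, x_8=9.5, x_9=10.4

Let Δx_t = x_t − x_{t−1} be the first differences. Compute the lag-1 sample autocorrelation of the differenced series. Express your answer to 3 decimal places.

-0.417

First differences Δx: -3.4, 4.1, 3.7, 2.8, -2.8, 5.2, -0.2, 0.9
Mean of differences = 1.2875
Numerator Σ(Δx_t−Δx̄)(Δx_{t+1}−Δx̄) = -30.1677
Denominator Σ(Δx_t−Δx̄)² = 72.3688
r_1(Δx) = -30.1677 / 72.3688 = -0.417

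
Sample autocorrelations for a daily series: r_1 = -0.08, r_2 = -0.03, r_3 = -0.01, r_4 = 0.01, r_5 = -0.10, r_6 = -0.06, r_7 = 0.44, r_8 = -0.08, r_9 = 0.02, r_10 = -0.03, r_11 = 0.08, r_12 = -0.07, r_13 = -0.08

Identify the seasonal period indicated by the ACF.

The largest autocorrelation is r_7 = 0.44; the remaining lags stay at or below 0.08.
The dominant spike at lag 7 indicates a seasonal period of 7.

7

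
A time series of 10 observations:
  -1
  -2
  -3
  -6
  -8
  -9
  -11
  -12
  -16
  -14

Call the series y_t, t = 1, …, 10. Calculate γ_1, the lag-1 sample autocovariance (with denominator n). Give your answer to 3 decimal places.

17.636

Mean ȳ = (-1 − 2 − 3 − 6 − 8 − 9 − 11 − 12 − 16 − 14)/10 = -8.2000
Σ_{t=1}^{9}(y_t−ȳ)(y_{t+1}−ȳ) = 176.3600
γ_1 = 176.3600 / 10 = 17.636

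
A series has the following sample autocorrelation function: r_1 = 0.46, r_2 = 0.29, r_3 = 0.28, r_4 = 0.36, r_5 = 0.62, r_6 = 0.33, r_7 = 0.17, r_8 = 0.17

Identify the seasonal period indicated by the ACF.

5

The largest autocorrelation is r_5 = 0.62; the remaining lags stay at or below 0.46. The elevated value at lag 1 (0.46), dropping to 0.29 at lag 2, reflects decaying short-term dependence rather than seasonality.
The dominant spike at lag 5 indicates a seasonal period of 5.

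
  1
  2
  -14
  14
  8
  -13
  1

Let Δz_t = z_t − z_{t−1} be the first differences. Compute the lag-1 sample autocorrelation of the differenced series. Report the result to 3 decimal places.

First differences Δz: 1, -16, 28, -6, -21, 14
Mean of differences = 0.0000
Numerator Σ(Δz_t−Δz̄)(Δz_{t+1}−Δz̄) = -800.0000
Denominator Σ(Δz_t−Δz̄)² = 1714.0000
r_1(Δz) = -800.0000 / 1714.0000 = -0.467

-0.467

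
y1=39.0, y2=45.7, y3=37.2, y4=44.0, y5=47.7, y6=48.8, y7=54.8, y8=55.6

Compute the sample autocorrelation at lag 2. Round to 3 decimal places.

0.281

Mean ȳ = (39.0 + 45.7 + 37.2 + 44.0 + 47.7 + 48.8 + 54.8 + 55.6)/8 = 46.6000
Σ(y_t−ȳ)(y_{t+2}−ȳ) = (71.4400) + (2.3400) + (-10.3400) + (-5.7200) + (9.0200) + (19.8000) = 86.5400
Denominator Σ(y_t−ȳ)² = 307.9800
r_2 = 86.5400 / 307.9800 = 0.281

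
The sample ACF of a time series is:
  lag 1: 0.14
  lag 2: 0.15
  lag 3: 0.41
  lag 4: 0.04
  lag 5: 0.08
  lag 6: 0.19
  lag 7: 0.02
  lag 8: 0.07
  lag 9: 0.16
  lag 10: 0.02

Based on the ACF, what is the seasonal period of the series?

The largest autocorrelation is r_3 = 0.41, with weaker echoes at lags 6 (0.19) and 9 (0.16); the remaining lags stay at or below 0.15.
The dominant spike at lag 3 indicates a seasonal period of 3.

3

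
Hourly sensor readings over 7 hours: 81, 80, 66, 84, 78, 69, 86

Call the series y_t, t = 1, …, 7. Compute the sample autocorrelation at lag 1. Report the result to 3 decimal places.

Mean ȳ = (81 + 80 + 66 + 84 + 78 + 69 + 86)/7 = 77.7143
Deviations from mean: 3.2857, 2.2857, -11.7143, 6.2857, 0.2857, -8.7143, 8.2857
Numerator Σ_{t=1}^{6}(y_t−ȳ)(y_{t+1}−ȳ) = -165.7959
Denominator Σ(y_t−ȳ)² = 337.4286
r_1 = -165.7959 / 337.4286 = -0.491

-0.491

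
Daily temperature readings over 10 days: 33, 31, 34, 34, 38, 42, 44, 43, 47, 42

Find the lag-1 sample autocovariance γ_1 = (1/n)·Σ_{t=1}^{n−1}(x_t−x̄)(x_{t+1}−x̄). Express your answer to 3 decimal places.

20.616

Mean x̄ = (33 + 31 + 34 + 34 + 38 + 42 + 44 + 43 + 47 + 42)/10 = 38.8000
Σ_{t=1}^{9}(x_t−x̄)(x_{t+1}−x̄) = 206.1600
γ_1 = 206.1600 / 10 = 20.616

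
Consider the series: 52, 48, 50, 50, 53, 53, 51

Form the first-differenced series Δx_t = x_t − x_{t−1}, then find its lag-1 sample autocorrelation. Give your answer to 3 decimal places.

First differences Δx: -4, 2, 0, 3, 0, -2
Mean of differences = -0.1667
Numerator Σ(Δx_t−Δx̄)(Δx_{t+1}−Δx̄) = -7.1944
Denominator Σ(Δx_t−Δx̄)² = 32.8333
r_1(Δx) = -7.1944 / 32.8333 = -0.219

-0.219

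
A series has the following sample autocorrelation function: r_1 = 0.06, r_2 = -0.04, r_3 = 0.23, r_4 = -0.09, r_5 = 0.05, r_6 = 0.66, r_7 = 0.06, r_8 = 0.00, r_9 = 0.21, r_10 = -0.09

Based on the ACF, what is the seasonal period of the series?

The largest autocorrelation is r_6 = 0.66; the remaining lags stay at or below 0.23.
The dominant spike at lag 6 indicates a seasonal period of 6.

6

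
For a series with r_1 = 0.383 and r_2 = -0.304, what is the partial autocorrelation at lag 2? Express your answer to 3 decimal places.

φ_{22} = (r_2 − r_1²) / (1 − r_1²)
r_1² = (0.383)² = 0.146689
Numerator = -0.304 − 0.1467 = -0.4507; denominator = 1 − 0.1467 = 0.8533
φ_{22} = -0.4507 / 0.8533 = -0.528

-0.528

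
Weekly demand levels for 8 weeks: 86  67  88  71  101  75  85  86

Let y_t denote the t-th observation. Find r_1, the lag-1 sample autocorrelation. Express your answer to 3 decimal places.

-0.680

Mean ȳ = (86 + 67 + 88 + 71 + 101 + 75 + 85 + 86)/8 = 82.3750
Σ(y_t−ȳ)(y_{t+1}−ȳ) = (-55.7344) + (-86.4844) + (-63.9844) + (-211.8594) + (-137.3594) + (-19.3594) + (9.5156) = -565.2656
Denominator Σ(y_t−ȳ)² = 831.8750
r_1 = -565.2656 / 831.8750 = -0.680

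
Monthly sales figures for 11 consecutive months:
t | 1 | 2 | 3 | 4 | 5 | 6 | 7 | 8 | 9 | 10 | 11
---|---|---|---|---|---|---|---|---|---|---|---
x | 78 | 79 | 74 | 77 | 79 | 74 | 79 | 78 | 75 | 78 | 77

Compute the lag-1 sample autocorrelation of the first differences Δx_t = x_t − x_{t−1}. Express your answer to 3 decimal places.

-0.580

First differences Δx: 1, -5, 3, 2, -5, 5, -1, -3, 3, -1
Mean of differences = -0.1000
Numerator Σ(Δx_t−Δx̄)(Δx_{t+1}−Δx̄) = -63.1100
Denominator Σ(Δx_t−Δx̄)² = 108.9000
r_1(Δx) = -63.1100 / 108.9000 = -0.580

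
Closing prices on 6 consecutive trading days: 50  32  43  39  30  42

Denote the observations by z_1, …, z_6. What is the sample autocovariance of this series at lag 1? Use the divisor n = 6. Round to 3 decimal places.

Mean z̄ = (50 + 32 + 43 + 39 + 30 + 42)/6 = 39.3333
Deviations: 10.6667, -7.3333, 3.6667, -0.3333, -9.3333, 2.6667
Σ_{t=1}^{5}(z_t−z̄)(z_{t+1}−z̄) = -128.1111
γ_1 = -128.1111 / 6 = -21.352

-21.352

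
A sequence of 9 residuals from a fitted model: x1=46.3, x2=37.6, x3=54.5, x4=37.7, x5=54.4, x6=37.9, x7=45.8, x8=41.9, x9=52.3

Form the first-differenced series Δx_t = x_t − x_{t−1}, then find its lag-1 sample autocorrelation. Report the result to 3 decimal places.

-0.867

First differences Δx: -8.7, 16.9, -16.8, 16.7, -16.5, 7.9, -3.9, 10.4
Mean of differences = 0.7500
Numerator Σ(Δx_t−Δx̄)(Δx_{t+1}−Δx̄) = -1192.5675
Denominator Σ(Δx_t−Δx̄)² = 1375.9600
r_1(Δx) = -1192.5675 / 1375.9600 = -0.867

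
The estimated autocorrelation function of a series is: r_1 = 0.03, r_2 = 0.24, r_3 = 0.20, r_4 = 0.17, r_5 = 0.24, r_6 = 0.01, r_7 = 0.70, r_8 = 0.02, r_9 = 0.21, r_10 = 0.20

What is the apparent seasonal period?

7

The largest autocorrelation is r_7 = 0.70; the remaining lags stay at or below 0.24.
The dominant spike at lag 7 indicates a seasonal period of 7.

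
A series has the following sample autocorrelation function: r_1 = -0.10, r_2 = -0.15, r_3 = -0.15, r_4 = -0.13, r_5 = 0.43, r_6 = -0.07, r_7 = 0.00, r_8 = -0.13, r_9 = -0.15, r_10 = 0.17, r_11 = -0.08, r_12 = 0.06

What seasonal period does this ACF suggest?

The largest autocorrelation is r_5 = 0.43, with a weaker echo at lag 10 (0.17); the remaining lags stay at or below 0.06.
The dominant spike at lag 5 indicates a seasonal period of 5.

5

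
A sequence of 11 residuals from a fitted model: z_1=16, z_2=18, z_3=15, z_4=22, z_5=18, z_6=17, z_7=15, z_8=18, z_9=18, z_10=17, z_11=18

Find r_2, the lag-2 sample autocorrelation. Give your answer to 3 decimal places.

-0.006

Mean z̄ = (16 + 18 + 15 + 22 + 18 + 17 + 15 + 18 + 18 + 17 + 18)/11 = 17.4545
Numerator Σ_{t=1}^{9}(z_t−z̄)(z_{t+2}−z̄) = -0.2314
Denominator Σ(z_t−z̄)² = 36.7273
r_2 = -0.2314 / 36.7273 = -0.006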